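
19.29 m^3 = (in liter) 1.929e+04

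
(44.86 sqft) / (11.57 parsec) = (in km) 1.167e-20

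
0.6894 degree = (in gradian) 0.766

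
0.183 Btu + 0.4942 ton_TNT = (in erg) 2.068e+16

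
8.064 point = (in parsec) 9.219e-20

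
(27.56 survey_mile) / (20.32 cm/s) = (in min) 3638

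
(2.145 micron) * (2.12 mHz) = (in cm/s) 4.547e-07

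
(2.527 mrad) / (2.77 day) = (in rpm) 1.008e-07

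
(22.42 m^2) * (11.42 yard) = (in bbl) 1473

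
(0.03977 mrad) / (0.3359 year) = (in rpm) 3.585e-11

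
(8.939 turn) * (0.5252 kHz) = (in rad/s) 2.95e+04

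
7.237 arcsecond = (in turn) 5.584e-06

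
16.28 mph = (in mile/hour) 16.28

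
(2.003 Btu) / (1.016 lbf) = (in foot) 1534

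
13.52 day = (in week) 1.931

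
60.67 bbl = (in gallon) 2548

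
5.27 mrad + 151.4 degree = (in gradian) 168.6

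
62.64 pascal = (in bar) 0.0006264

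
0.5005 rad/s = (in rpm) 4.779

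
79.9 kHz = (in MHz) 0.0799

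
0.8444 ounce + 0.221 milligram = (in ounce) 0.8444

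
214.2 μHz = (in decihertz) 0.002142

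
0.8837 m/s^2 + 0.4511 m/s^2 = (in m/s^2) 1.335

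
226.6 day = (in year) 0.6208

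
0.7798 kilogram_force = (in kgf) 0.7798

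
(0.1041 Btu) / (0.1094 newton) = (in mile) 0.6238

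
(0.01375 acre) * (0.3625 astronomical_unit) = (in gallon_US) 7.972e+14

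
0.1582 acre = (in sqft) 6891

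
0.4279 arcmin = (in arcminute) 0.4279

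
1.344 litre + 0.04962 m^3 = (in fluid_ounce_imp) 1794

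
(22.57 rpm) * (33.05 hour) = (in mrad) 2.812e+08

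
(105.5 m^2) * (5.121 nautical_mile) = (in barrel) 6.293e+06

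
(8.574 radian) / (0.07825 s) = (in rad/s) 109.6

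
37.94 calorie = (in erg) 1.587e+09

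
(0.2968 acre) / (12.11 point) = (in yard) 3.075e+05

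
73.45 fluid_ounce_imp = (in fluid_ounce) 70.57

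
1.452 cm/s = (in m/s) 0.01452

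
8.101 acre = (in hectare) 3.278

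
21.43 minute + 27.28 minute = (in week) 0.004832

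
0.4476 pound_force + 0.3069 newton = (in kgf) 0.2343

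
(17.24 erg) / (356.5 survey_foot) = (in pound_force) 3.567e-09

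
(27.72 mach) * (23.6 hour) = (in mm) 8.019e+11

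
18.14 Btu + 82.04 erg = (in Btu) 18.14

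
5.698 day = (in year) 0.01561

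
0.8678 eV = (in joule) 1.39e-19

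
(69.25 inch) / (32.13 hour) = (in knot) 2.956e-05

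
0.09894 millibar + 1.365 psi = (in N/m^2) 9421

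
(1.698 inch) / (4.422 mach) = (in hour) 7.957e-09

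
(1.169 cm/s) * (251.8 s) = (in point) 8344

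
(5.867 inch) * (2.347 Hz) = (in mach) 0.001027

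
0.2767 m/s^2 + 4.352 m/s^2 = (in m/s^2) 4.629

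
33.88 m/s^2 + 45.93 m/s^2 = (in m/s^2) 79.81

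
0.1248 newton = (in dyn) 1.248e+04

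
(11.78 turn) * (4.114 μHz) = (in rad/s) 0.0003045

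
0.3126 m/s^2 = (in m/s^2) 0.3126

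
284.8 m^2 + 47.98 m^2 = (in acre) 0.08223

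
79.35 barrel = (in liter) 1.262e+04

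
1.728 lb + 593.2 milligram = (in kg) 0.7844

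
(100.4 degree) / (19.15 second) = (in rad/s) 0.0915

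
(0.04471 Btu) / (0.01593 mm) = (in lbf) 6.657e+05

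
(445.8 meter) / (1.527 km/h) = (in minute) 17.52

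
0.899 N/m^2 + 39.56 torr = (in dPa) 5.275e+04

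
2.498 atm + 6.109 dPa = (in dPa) 2.531e+06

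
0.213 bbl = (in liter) 33.86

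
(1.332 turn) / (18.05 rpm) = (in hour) 0.00123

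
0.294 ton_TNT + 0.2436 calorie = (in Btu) 1.166e+06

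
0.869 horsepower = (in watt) 648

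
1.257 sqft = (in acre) 2.886e-05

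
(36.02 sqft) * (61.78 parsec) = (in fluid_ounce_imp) 2.245e+23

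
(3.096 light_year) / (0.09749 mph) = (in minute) 1.12e+16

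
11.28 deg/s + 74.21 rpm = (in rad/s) 7.968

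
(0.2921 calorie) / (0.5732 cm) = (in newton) 213.2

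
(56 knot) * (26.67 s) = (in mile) 0.4774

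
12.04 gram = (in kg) 0.01204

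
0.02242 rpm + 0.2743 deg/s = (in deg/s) 0.4088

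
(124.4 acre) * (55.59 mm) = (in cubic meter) 2.799e+04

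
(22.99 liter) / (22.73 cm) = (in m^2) 0.1011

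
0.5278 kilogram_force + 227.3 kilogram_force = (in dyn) 2.234e+08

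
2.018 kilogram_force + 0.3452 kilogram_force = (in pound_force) 5.21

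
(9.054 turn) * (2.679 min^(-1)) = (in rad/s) 2.54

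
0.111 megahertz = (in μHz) 1.11e+11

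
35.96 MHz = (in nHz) 3.596e+16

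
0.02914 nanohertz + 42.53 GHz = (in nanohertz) 4.253e+19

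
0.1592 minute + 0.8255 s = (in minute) 0.173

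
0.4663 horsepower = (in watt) 347.7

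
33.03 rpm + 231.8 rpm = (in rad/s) 27.73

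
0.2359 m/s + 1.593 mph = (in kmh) 3.413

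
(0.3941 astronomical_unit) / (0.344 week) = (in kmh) 1.02e+06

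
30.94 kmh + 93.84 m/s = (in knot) 199.1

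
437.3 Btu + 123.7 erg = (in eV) 2.88e+24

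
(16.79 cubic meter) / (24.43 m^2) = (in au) 4.594e-12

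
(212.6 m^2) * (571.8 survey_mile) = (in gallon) 5.168e+10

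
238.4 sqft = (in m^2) 22.15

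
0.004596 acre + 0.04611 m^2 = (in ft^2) 200.7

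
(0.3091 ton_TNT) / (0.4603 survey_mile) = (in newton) 1.746e+06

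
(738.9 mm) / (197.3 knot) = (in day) 8.426e-08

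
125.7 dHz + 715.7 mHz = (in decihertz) 132.9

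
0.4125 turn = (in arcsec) 5.346e+05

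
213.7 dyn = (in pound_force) 0.0004804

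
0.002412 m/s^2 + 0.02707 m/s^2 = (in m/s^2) 0.02948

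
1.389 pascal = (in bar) 1.389e-05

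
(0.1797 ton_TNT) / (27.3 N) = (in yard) 3.012e+07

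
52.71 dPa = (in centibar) 0.005271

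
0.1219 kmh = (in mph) 0.07575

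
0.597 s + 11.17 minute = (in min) 11.18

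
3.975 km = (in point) 1.127e+07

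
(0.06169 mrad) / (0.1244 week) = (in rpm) 7.83e-09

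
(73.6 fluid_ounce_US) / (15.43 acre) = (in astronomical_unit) 2.33e-19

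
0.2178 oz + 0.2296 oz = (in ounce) 0.4474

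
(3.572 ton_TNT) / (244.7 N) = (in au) 0.0004083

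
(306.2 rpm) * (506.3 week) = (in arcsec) 2.025e+15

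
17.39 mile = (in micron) 2.799e+10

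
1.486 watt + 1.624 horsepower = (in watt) 1213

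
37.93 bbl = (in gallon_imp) 1326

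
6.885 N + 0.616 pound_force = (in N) 9.625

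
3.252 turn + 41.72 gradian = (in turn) 3.356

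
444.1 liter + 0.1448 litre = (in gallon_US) 117.4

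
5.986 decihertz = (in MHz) 5.986e-07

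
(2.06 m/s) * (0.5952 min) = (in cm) 7357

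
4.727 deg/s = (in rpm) 0.7878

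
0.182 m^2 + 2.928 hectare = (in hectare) 2.928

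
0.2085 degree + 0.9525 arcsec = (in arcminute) 12.53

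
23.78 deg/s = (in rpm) 3.963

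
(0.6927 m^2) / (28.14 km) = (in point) 0.06978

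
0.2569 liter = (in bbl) 0.001616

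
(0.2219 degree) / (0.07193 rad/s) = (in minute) 0.0008974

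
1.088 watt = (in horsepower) 0.001459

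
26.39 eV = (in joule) 4.228e-18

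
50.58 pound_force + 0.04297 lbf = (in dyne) 2.252e+07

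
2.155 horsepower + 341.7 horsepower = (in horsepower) 343.9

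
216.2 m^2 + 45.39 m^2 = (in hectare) 0.02616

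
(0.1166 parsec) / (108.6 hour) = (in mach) 2.703e+07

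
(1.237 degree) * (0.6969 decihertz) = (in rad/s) 0.001505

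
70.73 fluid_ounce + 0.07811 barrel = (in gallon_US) 3.833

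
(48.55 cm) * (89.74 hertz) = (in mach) 0.128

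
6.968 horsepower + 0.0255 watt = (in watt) 5196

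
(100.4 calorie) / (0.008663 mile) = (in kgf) 3.072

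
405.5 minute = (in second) 2.433e+04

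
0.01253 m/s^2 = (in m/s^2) 0.01253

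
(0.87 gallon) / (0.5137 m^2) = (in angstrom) 6.411e+07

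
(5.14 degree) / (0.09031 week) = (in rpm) 1.568e-05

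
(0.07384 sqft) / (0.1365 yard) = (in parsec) 1.781e-18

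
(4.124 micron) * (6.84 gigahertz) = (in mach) 82.84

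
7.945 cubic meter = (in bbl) 49.97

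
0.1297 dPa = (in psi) 1.881e-06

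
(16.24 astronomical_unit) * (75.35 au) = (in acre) 6.767e+21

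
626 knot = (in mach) 0.9458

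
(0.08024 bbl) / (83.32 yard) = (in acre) 4.138e-08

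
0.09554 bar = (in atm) 0.09429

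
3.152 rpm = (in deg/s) 18.91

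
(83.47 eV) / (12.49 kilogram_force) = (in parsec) 3.538e-36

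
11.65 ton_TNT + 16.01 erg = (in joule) 4.874e+10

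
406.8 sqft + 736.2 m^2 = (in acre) 0.1913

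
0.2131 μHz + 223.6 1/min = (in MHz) 3.727e-06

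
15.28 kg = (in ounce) 539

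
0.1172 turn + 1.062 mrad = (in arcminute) 2535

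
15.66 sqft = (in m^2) 1.455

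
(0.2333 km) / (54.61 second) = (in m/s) 4.272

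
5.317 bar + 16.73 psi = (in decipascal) 6.47e+06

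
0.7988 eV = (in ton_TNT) 3.059e-29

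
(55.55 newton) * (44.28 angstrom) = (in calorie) 5.879e-08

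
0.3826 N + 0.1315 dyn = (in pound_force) 0.08601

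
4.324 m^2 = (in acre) 0.001068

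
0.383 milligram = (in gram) 0.000383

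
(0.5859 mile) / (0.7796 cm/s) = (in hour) 33.6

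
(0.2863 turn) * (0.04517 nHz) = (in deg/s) 4.656e-09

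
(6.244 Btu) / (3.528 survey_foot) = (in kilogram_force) 624.7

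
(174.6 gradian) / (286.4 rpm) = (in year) 2.9e-09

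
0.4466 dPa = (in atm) 4.408e-07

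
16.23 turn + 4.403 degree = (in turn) 16.24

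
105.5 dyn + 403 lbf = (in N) 1793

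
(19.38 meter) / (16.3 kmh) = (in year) 1.357e-07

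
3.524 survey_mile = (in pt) 1.608e+07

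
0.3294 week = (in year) 0.006317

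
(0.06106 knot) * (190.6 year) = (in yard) 2.065e+08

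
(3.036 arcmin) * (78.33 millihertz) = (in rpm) 0.0006606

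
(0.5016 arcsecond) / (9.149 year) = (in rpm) 8.049e-14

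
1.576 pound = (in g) 714.9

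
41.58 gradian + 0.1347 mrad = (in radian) 0.6533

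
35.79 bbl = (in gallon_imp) 1252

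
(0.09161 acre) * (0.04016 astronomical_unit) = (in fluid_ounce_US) 7.531e+16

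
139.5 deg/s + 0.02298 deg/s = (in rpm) 23.25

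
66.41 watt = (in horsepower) 0.08906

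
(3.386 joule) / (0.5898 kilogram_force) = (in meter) 0.5854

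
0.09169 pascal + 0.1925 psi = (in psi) 0.1925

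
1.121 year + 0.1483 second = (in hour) 9820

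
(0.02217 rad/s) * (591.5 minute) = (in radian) 786.8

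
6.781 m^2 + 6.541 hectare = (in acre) 16.16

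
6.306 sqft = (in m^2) 0.5858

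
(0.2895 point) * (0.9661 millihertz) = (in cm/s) 9.867e-06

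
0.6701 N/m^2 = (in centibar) 0.0006701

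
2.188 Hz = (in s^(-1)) 2.188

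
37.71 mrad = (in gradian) 2.401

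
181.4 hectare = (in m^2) 1.814e+06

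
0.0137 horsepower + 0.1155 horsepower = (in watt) 96.34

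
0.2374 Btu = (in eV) 1.563e+21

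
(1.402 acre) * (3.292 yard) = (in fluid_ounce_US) 5.775e+08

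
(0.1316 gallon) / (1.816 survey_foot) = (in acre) 2.224e-07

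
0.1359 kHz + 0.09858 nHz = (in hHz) 1.359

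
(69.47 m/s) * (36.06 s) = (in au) 1.675e-08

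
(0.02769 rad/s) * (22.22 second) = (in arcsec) 1.269e+05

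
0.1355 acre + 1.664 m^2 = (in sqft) 5920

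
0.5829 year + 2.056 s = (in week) 30.39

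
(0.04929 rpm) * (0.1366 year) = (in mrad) 2.224e+07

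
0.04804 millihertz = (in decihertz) 0.0004804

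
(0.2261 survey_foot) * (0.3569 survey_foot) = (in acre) 1.853e-06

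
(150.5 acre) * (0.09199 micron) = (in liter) 56.03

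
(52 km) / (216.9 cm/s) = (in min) 399.6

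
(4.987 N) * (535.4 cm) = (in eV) 1.667e+20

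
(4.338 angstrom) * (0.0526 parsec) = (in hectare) 70.41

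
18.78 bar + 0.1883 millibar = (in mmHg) 1.409e+04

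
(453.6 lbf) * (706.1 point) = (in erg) 5.026e+09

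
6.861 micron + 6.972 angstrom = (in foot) 2.251e-05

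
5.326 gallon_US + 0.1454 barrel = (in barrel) 0.2722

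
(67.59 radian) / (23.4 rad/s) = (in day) 3.343e-05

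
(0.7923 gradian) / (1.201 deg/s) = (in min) 0.009896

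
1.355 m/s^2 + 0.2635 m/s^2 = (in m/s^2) 1.619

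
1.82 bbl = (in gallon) 76.44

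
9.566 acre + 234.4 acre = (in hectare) 98.73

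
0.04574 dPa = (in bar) 4.574e-08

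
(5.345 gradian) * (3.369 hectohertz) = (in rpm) 270.1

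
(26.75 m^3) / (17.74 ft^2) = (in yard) 17.75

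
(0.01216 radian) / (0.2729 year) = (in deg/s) 8.096e-08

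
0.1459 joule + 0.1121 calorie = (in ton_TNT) 1.47e-10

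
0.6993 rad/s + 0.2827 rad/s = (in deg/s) 56.26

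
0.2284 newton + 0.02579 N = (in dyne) 2.542e+04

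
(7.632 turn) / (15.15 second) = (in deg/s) 181.4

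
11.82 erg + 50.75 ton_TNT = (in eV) 1.325e+30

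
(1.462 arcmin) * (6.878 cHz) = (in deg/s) 0.001676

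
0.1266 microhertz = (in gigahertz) 1.266e-16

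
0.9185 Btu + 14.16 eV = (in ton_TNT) 2.316e-07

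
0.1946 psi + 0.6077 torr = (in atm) 0.01404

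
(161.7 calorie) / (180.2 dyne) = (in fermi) 3.754e+20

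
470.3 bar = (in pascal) 4.703e+07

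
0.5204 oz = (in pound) 0.03252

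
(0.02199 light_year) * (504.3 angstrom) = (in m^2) 1.049e+07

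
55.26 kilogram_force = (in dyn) 5.419e+07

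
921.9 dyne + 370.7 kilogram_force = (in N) 3635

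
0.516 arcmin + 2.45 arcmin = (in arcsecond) 178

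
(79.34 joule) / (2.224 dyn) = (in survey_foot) 1.17e+07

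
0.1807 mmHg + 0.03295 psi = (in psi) 0.03644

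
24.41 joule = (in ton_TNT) 5.834e-09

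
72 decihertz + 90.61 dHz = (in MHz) 1.626e-05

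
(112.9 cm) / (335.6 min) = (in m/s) 5.607e-05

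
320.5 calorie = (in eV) 8.37e+21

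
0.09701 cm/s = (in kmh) 0.003492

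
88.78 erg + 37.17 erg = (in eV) 7.861e+13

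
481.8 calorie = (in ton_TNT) 4.818e-07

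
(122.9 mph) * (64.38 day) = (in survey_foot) 1.003e+09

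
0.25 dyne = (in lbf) 5.62e-07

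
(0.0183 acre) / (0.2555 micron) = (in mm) 2.899e+11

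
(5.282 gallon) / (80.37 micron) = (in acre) 0.06148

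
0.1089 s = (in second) 0.1089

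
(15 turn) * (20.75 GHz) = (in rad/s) 1.956e+12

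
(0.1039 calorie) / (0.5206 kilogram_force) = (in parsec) 2.76e-18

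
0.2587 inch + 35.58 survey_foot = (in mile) 0.006743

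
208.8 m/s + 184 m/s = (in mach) 1.154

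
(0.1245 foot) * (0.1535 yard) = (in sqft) 0.05733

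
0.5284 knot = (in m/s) 0.2718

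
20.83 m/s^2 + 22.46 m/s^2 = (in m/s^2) 43.29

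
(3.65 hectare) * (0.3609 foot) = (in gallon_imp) 8.832e+05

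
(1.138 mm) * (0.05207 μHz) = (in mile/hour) 1.326e-10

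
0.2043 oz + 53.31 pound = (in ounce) 853.2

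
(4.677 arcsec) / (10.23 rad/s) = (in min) 3.694e-08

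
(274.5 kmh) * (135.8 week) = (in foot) 2.055e+10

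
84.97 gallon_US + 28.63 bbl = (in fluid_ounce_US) 1.648e+05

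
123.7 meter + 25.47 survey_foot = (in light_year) 1.39e-14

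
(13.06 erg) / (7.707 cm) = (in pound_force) 3.81e-06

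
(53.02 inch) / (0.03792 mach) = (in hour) 2.897e-05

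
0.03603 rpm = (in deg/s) 0.2162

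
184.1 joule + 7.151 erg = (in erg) 1.841e+09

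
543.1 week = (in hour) 9.124e+04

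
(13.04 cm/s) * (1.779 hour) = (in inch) 3.288e+04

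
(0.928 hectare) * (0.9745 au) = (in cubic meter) 1.353e+15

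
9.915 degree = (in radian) 0.173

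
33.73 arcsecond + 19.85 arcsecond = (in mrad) 0.2598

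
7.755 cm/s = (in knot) 0.1507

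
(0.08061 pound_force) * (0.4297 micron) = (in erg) 1.541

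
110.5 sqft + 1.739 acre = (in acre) 1.742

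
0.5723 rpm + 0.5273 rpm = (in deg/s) 6.598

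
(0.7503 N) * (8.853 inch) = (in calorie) 0.04032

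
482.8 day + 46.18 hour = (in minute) 6.98e+05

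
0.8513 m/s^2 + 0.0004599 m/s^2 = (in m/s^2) 0.8518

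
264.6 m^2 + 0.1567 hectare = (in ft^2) 1.972e+04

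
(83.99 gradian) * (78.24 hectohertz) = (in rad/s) 1.032e+04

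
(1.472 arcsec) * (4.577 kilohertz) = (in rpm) 0.3119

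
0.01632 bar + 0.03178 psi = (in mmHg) 13.88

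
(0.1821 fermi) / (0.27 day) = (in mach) 2.293e-23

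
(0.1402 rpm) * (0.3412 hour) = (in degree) 1033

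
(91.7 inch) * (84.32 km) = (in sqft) 2.114e+06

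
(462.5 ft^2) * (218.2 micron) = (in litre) 9.376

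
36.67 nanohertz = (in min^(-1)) 2.2e-06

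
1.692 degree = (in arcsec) 6091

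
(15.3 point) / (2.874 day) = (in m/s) 2.174e-08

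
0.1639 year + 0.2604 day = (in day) 60.08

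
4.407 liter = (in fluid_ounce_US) 149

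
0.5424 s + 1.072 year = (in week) 55.9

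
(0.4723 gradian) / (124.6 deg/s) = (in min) 5.686e-05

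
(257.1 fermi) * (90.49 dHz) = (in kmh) 8.375e-12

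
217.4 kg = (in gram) 2.174e+05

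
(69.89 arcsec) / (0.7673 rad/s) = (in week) 7.302e-10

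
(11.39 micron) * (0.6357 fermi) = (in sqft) 7.794e-20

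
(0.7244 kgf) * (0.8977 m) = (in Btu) 0.006044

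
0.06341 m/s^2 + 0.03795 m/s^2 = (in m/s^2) 0.1014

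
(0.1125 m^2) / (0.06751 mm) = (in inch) 6.561e+04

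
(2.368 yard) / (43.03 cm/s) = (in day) 5.824e-05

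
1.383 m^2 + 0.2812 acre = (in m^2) 1139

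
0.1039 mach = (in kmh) 127.4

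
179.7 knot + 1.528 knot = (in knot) 181.2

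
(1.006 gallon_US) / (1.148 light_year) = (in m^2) 3.506e-19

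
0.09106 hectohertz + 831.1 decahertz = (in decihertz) 8.32e+04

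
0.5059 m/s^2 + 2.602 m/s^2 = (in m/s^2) 3.108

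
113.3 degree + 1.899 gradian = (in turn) 0.3195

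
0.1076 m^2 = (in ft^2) 1.158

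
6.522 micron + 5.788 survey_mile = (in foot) 3.056e+04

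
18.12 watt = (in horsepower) 0.0243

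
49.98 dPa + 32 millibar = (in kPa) 3.205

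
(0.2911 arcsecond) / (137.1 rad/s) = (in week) 1.702e-14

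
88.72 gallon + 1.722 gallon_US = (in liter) 342.4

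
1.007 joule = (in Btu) 0.0009545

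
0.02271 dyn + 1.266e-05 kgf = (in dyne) 12.44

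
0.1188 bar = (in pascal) 1.188e+04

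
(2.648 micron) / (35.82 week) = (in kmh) 4.4e-13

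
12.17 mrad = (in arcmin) 41.84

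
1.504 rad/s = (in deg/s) 86.17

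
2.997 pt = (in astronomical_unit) 7.067e-15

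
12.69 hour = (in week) 0.07554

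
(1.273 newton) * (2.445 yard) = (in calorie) 0.6802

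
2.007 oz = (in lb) 0.1254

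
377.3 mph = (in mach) 0.4954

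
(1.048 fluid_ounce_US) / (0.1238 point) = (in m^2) 0.7096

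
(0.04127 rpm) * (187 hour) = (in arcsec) 6.001e+08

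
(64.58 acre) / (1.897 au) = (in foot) 3.021e-06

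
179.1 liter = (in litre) 179.1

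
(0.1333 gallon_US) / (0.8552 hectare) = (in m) 5.9e-08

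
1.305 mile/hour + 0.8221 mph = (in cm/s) 95.09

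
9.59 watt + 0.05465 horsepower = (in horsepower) 0.06751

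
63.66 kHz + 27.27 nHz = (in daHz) 6366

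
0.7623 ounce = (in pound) 0.04764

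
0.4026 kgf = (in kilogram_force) 0.4026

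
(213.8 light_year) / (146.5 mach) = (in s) 4.055e+13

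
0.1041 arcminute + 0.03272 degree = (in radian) 0.0006014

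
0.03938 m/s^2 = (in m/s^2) 0.03938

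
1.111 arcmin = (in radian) 0.0003232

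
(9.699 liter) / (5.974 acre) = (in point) 0.001137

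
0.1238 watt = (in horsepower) 0.000166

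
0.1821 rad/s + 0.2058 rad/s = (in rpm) 3.704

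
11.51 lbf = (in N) 51.2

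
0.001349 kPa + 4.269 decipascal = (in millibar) 0.01776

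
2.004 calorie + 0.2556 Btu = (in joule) 278.1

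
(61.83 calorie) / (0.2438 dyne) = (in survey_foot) 3.481e+08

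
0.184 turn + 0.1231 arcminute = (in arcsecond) 2.385e+05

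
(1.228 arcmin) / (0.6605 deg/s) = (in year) 9.826e-10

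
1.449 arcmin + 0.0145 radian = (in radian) 0.01492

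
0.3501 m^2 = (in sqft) 3.768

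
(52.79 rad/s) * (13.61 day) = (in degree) 3.557e+09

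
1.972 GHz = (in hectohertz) 1.972e+07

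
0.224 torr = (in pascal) 29.86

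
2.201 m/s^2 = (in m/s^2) 2.201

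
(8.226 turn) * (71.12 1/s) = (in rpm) 3.51e+04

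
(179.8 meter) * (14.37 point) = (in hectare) 9.115e-05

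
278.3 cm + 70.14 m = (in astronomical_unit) 4.875e-10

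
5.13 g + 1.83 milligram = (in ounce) 0.181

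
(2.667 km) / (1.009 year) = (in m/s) 8.382e-05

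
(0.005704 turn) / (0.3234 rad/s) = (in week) 1.832e-07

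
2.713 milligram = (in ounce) 9.57e-05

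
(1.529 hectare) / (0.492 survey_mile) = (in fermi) 1.931e+16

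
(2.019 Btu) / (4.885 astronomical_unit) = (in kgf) 2.972e-10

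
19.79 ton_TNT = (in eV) 5.168e+29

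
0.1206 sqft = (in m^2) 0.0112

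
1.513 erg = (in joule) 1.513e-07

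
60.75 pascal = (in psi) 0.008811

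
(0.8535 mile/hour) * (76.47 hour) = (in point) 2.977e+08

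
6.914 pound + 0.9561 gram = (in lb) 6.916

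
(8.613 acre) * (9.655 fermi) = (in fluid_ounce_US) 1.138e-05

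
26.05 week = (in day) 182.3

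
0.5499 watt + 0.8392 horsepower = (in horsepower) 0.8399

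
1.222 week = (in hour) 205.3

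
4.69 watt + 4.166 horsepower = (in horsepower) 4.172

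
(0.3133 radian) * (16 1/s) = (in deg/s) 287.2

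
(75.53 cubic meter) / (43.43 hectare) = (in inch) 0.006847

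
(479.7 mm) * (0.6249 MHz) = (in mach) 880.4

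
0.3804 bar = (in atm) 0.3754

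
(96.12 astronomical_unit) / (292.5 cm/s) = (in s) 4.916e+12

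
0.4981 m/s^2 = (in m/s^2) 0.4981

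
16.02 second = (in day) 0.0001854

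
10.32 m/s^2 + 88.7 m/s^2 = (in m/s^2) 99.02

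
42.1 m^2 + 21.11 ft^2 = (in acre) 0.01089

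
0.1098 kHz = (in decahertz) 10.98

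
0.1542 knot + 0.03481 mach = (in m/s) 11.93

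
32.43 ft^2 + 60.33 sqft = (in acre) 0.002129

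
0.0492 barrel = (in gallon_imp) 1.721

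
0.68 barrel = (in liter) 108.1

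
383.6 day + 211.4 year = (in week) 1.108e+04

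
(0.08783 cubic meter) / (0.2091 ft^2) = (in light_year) 4.779e-16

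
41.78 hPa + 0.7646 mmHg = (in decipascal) 4.28e+04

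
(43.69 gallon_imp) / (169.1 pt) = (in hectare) 0.0003329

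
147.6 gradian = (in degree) 132.8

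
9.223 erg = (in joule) 9.223e-07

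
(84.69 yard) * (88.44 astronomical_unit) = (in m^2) 1.025e+15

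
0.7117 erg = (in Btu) 6.746e-11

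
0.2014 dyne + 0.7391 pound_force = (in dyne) 3.288e+05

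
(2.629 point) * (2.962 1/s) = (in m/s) 0.002747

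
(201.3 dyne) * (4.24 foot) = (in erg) 2.602e+04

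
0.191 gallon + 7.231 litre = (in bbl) 0.05003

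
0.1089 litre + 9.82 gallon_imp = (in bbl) 0.2815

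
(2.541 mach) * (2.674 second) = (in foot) 7590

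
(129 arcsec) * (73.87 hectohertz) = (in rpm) 44.12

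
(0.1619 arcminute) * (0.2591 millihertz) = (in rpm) 1.165e-07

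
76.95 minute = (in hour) 1.282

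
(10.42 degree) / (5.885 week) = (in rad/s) 5.11e-08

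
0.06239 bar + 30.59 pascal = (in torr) 47.03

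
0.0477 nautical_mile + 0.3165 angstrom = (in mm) 8.834e+04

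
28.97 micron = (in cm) 0.002897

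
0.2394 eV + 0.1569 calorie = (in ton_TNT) 1.569e-10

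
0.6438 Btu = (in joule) 679.2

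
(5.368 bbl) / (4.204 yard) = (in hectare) 2.22e-05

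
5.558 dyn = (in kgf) 5.668e-06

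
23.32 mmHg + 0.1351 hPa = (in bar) 0.03123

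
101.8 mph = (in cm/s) 4551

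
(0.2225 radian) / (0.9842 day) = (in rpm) 2.499e-05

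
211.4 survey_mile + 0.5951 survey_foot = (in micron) 3.402e+11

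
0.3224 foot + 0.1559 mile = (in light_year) 2.653e-14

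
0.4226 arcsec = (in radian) 2.049e-06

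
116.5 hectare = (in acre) 287.9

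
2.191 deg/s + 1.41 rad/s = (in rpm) 13.83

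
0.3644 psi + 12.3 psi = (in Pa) 8.732e+04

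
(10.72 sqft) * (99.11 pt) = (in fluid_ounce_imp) 1226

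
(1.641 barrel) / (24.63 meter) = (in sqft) 0.114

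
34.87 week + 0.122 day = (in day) 244.2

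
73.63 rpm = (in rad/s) 7.711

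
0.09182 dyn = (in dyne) 0.09182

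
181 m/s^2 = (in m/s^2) 181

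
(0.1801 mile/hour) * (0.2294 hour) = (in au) 4.445e-10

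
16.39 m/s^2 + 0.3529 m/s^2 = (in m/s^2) 16.74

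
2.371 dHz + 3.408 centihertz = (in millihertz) 271.2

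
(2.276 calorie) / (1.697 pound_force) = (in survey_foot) 4.139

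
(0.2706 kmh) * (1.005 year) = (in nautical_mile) 1286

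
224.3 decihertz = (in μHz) 2.243e+07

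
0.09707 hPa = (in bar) 9.707e-05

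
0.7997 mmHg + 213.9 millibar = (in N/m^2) 2.15e+04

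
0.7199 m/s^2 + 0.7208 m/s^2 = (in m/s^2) 1.441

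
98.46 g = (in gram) 98.46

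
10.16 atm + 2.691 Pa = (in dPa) 1.029e+07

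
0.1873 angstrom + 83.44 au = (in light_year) 0.001319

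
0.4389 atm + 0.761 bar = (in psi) 17.49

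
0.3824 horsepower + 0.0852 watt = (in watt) 285.2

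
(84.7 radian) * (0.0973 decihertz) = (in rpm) 7.87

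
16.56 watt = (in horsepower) 0.02221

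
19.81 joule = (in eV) 1.236e+20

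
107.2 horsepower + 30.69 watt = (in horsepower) 107.2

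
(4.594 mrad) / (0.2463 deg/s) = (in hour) 0.0002969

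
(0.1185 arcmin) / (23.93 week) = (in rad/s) 2.382e-12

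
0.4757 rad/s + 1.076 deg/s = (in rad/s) 0.4945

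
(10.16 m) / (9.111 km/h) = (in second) 4.014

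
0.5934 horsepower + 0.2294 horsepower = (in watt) 613.6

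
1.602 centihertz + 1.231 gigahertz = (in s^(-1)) 1.231e+09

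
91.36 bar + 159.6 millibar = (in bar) 91.52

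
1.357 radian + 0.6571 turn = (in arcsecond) 1.132e+06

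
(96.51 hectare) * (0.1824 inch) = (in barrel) 2.812e+04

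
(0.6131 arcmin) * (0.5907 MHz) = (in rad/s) 105.3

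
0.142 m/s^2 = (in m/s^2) 0.142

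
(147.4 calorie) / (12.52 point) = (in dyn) 1.396e+10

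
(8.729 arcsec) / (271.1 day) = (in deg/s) 1.035e-10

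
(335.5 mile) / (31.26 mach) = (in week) 8.387e-05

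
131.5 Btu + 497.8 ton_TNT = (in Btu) 1.974e+09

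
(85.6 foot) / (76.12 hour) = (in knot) 0.0001851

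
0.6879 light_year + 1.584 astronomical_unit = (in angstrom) 6.508e+25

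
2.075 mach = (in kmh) 2544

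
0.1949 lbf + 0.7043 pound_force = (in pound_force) 0.8992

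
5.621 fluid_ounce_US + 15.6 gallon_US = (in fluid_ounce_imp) 2084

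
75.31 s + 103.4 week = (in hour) 1.737e+04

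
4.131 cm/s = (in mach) 0.0001213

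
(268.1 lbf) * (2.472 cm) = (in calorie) 7.046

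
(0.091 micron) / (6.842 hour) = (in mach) 1.085e-14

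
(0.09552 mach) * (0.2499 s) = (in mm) 8128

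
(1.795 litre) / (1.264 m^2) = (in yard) 0.001553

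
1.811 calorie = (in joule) 7.577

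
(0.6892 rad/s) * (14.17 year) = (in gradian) 1.961e+10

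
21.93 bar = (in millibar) 2.193e+04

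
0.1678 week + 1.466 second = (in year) 0.003218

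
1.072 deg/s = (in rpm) 0.1787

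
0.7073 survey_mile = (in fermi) 1.138e+18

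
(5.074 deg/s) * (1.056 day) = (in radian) 8080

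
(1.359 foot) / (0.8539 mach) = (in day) 1.649e-08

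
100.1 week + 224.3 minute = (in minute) 1.009e+06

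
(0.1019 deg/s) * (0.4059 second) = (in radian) 0.0007219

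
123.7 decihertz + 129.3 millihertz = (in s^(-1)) 12.5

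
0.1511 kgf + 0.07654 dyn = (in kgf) 0.1511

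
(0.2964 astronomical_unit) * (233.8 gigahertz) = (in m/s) 1.037e+22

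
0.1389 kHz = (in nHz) 1.389e+11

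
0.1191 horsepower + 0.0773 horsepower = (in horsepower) 0.1964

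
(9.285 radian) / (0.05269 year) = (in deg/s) 0.0003202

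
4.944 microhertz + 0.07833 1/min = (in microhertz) 1310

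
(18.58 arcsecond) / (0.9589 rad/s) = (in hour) 2.609e-08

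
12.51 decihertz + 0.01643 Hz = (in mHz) 1267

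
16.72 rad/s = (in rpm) 159.7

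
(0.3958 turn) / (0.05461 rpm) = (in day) 0.005033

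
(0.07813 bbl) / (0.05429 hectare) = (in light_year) 2.418e-21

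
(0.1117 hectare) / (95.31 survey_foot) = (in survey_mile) 0.02389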